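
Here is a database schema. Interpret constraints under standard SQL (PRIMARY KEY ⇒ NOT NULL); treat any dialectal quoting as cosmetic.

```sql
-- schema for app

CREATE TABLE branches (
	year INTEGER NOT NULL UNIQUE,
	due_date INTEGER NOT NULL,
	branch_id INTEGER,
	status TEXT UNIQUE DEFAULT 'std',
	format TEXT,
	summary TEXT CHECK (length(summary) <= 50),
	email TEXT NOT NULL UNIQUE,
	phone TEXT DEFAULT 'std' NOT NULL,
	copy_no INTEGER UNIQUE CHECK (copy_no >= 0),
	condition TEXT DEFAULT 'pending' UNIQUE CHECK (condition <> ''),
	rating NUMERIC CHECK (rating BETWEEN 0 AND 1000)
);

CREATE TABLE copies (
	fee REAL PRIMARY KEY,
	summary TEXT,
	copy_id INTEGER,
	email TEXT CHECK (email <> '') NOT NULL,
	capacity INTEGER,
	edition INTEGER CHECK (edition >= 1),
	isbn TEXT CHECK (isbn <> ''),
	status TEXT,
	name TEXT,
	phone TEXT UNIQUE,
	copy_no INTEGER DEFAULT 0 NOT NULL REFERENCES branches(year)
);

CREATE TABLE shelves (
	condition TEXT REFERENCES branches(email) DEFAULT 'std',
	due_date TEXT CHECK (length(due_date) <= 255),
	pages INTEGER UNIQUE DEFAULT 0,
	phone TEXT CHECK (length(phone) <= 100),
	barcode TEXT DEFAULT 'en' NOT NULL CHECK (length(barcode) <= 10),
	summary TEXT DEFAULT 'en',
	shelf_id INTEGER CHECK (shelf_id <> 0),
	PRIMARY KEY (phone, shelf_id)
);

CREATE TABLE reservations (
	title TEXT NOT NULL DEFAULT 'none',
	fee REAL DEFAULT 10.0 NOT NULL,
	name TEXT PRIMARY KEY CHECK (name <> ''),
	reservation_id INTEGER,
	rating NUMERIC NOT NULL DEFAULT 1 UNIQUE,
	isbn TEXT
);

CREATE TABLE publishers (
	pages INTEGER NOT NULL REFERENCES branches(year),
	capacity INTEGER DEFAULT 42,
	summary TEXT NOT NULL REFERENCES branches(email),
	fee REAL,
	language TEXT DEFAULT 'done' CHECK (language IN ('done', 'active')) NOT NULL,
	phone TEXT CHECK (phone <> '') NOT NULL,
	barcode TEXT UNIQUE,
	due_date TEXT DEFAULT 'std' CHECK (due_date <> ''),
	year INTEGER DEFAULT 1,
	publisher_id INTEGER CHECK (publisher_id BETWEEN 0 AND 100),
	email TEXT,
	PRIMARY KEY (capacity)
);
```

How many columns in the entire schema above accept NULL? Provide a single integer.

27

branches: 7 nullable (branch_id, status, format, summary, copy_no, condition, rating — PK none and explicit NOT NULL columns excluded).
copies: 8 nullable (summary, copy_id, capacity, edition, isbn, status, name, phone — PK (fee) and explicit NOT NULL columns excluded).
shelves: 4 nullable (condition, due_date, pages, summary — PK (phone, shelf_id) and explicit NOT NULL columns excluded).
reservations: 2 nullable (reservation_id, isbn — PK (name) and explicit NOT NULL columns excluded).
publishers: 6 nullable (fee, barcode, due_date, year, publisher_id, email — PK (capacity) and explicit NOT NULL columns excluded).
Total: 7 + 8 + 4 + 2 + 6 = 27.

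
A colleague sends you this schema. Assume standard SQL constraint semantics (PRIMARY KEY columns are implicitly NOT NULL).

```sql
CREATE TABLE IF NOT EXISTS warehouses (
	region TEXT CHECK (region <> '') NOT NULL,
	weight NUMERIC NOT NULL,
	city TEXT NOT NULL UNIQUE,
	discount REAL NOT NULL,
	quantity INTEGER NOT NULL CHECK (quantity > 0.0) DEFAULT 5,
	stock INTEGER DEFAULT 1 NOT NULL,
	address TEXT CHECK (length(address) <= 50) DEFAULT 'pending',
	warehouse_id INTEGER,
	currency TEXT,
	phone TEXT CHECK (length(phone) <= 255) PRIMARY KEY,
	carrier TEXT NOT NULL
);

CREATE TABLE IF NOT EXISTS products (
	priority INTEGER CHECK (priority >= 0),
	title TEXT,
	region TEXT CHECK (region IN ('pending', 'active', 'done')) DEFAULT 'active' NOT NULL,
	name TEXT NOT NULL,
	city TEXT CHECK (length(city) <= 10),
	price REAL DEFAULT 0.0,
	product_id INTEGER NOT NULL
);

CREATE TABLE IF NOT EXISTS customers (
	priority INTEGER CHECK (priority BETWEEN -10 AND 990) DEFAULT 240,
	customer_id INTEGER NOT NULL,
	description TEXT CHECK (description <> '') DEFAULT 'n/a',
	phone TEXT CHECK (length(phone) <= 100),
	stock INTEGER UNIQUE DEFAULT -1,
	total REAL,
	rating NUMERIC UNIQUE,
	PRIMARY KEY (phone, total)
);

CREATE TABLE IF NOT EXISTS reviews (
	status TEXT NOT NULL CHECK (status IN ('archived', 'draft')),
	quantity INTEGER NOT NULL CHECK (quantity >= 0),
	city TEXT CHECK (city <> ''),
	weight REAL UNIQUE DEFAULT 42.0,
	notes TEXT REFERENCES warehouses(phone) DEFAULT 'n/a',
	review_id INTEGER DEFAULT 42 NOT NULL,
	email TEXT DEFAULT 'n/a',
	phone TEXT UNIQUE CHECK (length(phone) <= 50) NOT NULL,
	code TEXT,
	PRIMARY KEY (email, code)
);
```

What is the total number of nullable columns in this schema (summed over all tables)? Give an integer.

14

warehouses: 3 nullable (address, warehouse_id, currency — PK (phone) and explicit NOT NULL columns excluded).
products: 4 nullable (priority, title, city, price — PK none and explicit NOT NULL columns excluded).
customers: 4 nullable (priority, description, stock, rating — PK (phone, total) and explicit NOT NULL columns excluded).
reviews: 3 nullable (city, weight, notes — PK (email, code) and explicit NOT NULL columns excluded).
Total: 3 + 4 + 4 + 3 = 14.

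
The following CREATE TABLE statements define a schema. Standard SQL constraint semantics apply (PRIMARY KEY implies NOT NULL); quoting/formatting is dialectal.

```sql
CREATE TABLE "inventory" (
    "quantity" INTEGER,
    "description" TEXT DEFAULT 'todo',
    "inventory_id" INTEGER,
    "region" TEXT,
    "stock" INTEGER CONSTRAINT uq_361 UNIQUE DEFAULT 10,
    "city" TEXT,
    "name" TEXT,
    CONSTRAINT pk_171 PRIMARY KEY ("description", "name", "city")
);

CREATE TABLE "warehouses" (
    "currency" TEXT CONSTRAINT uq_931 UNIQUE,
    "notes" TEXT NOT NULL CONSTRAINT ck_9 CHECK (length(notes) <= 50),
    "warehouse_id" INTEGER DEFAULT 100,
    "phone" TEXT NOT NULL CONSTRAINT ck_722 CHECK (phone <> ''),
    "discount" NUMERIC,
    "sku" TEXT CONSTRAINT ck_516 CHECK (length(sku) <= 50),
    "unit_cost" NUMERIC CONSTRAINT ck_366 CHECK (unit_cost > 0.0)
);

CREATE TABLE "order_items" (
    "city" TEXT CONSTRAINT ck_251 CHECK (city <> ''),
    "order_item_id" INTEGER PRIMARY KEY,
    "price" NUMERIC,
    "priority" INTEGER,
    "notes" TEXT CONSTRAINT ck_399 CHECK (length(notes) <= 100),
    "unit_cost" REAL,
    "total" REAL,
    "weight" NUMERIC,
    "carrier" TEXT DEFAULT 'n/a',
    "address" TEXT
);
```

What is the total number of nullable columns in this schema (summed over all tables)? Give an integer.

inventory: 4 nullable (quantity, inventory_id, region, stock — PK (description, name, city) and explicit NOT NULL columns excluded).
warehouses: 5 nullable (currency, warehouse_id, discount, sku, unit_cost — PK none and explicit NOT NULL columns excluded).
order_items: 9 nullable (city, price, priority, notes, unit_cost, total, weight, carrier, address — PK (order_item_id) and explicit NOT NULL columns excluded).
Total: 4 + 5 + 9 = 18.

18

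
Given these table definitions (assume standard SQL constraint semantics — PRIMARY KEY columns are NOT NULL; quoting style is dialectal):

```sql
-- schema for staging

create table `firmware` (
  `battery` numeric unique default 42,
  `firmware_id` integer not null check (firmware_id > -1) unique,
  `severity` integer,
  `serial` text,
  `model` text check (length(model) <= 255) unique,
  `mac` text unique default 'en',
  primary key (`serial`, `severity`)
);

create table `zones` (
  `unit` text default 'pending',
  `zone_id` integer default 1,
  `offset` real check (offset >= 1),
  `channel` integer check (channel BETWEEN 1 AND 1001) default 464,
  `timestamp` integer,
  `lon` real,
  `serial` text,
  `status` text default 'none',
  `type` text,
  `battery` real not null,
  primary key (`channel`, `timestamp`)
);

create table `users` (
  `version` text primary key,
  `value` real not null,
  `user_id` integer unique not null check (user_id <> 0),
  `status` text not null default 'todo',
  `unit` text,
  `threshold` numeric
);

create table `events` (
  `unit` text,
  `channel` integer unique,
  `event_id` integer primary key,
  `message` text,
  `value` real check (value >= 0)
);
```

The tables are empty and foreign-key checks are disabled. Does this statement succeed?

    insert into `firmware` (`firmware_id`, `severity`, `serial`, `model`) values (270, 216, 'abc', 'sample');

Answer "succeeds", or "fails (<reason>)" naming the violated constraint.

succeeds

NOT NULL columns: firmware_id is supplied; serial is supplied; severity is supplied.
CHECK constraints: 270 satisfies (firmware_id > -1); 'sample' satisfies (length(model) <= 255).
No constraint is violated.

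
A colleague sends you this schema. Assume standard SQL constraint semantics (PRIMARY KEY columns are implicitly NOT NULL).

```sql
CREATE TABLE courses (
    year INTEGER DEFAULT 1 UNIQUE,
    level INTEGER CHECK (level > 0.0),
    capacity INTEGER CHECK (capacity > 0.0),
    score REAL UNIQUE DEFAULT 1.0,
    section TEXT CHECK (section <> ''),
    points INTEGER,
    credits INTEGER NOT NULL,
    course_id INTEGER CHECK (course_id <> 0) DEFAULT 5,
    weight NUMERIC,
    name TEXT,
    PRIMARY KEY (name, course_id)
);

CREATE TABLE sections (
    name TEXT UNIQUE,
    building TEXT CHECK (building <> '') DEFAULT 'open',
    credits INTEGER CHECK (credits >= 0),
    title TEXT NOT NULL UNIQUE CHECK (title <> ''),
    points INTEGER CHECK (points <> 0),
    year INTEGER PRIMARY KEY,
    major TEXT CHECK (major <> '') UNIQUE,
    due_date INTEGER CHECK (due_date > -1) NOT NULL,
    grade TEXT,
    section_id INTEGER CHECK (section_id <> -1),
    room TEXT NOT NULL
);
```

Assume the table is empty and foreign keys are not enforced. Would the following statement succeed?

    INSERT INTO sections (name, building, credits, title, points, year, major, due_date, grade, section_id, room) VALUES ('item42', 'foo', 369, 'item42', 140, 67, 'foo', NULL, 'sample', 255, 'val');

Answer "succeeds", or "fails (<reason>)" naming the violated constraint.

due_date is explicitly set to NULL, but due_date is declared NOT NULL.

fails (NOT NULL on due_date)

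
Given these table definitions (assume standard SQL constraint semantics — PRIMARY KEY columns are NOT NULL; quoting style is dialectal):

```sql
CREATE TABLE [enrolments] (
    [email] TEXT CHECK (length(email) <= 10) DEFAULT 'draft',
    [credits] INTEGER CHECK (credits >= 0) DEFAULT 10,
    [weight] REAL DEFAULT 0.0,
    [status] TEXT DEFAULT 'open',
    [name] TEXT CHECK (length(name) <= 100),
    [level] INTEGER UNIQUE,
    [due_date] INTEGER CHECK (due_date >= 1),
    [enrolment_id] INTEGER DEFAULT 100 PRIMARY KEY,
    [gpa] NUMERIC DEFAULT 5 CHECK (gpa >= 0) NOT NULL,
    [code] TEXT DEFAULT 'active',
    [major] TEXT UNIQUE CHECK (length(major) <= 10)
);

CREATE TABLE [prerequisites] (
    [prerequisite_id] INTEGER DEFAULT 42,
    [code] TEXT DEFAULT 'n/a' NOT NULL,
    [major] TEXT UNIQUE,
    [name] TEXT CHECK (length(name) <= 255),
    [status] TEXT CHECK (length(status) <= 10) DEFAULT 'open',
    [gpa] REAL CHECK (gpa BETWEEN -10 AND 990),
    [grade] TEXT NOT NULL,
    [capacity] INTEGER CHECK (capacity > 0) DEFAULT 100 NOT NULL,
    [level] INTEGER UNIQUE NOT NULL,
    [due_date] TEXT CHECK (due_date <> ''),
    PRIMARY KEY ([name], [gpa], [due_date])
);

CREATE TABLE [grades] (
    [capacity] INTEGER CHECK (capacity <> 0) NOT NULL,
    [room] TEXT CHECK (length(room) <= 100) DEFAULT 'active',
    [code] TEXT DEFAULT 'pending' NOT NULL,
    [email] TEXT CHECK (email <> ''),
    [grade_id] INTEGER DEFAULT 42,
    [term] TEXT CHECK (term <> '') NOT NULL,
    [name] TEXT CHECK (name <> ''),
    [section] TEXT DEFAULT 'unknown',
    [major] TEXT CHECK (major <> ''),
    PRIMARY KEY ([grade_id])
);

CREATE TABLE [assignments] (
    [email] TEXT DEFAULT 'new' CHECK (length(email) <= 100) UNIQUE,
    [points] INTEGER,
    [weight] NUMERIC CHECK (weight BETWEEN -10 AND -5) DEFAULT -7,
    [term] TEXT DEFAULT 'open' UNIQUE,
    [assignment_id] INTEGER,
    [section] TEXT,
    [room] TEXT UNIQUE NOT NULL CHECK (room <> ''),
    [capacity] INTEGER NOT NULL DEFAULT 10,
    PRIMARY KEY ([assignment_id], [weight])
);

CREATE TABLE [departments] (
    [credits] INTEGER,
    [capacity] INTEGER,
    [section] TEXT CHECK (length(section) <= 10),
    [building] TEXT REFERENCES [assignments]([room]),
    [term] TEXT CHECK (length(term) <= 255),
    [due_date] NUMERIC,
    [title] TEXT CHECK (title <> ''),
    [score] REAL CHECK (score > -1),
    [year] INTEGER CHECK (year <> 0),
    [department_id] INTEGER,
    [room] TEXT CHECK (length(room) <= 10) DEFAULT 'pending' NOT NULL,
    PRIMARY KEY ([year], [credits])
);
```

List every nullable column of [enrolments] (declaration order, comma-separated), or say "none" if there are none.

- email: CHECK does not forbid NULL (a CHECK constraint passes when its expression is NULL) → nullable.
- credits: CHECK does not forbid NULL (a CHECK constraint passes when its expression is NULL) → nullable.
- weight: DEFAULT only fills an omitted column; an explicit NULL is still allowed → nullable.
- status: DEFAULT only fills an omitted column; an explicit NULL is still allowed → nullable.
- name: CHECK does not forbid NULL (a CHECK constraint passes when its expression is NULL) → nullable.
- level: UNIQUE does not imply NOT NULL → nullable.
- due_date: CHECK does not forbid NULL (a CHECK constraint passes when its expression is NULL) → nullable.
- enrolment_id: part of the PRIMARY KEY, which implies NOT NULL → not nullable.
- gpa: declared NOT NULL → not nullable.
- code: DEFAULT only fills an omitted column; an explicit NULL is still allowed → nullable.
- major: CHECK does not forbid NULL (a CHECK constraint passes when its expression is NULL) → nullable.

email, credits, weight, status, name, level, due_date, code, major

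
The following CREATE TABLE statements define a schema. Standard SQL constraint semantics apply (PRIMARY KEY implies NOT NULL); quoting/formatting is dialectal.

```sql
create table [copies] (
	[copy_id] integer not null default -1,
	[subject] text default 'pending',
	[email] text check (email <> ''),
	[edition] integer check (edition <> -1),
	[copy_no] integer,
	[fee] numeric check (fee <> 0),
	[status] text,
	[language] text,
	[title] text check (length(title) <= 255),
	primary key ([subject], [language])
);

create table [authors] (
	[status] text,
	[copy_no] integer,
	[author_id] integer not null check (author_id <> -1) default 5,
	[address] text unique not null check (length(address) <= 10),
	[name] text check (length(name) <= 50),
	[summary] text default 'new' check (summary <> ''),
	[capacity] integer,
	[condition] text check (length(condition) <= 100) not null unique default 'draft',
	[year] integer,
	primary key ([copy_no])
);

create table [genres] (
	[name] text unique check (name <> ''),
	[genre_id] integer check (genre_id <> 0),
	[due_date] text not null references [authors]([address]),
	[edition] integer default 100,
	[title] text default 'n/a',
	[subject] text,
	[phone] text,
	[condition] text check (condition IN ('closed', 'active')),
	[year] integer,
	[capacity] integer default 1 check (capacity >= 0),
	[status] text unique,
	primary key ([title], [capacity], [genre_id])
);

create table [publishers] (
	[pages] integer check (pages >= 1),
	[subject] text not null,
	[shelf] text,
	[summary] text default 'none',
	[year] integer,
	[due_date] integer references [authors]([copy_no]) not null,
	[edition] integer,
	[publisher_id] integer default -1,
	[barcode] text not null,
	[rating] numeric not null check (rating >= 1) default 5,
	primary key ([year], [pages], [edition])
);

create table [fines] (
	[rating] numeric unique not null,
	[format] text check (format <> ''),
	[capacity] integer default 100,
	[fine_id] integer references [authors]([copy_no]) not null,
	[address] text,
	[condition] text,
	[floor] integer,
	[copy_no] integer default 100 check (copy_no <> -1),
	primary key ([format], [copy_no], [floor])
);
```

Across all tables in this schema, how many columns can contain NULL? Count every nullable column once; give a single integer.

24

copies: 6 nullable (email, edition, copy_no, fee, status, title — PK (subject, language) and explicit NOT NULL columns excluded).
authors: 5 nullable (status, name, summary, capacity, year — PK (copy_no) and explicit NOT NULL columns excluded).
genres: 7 nullable (name, edition, subject, phone, condition, year, status — PK (title, capacity, genre_id) and explicit NOT NULL columns excluded).
publishers: 3 nullable (shelf, summary, publisher_id — PK (year, pages, edition) and explicit NOT NULL columns excluded).
fines: 3 nullable (capacity, address, condition — PK (format, copy_no, floor) and explicit NOT NULL columns excluded).
Total: 6 + 5 + 7 + 3 + 3 = 24.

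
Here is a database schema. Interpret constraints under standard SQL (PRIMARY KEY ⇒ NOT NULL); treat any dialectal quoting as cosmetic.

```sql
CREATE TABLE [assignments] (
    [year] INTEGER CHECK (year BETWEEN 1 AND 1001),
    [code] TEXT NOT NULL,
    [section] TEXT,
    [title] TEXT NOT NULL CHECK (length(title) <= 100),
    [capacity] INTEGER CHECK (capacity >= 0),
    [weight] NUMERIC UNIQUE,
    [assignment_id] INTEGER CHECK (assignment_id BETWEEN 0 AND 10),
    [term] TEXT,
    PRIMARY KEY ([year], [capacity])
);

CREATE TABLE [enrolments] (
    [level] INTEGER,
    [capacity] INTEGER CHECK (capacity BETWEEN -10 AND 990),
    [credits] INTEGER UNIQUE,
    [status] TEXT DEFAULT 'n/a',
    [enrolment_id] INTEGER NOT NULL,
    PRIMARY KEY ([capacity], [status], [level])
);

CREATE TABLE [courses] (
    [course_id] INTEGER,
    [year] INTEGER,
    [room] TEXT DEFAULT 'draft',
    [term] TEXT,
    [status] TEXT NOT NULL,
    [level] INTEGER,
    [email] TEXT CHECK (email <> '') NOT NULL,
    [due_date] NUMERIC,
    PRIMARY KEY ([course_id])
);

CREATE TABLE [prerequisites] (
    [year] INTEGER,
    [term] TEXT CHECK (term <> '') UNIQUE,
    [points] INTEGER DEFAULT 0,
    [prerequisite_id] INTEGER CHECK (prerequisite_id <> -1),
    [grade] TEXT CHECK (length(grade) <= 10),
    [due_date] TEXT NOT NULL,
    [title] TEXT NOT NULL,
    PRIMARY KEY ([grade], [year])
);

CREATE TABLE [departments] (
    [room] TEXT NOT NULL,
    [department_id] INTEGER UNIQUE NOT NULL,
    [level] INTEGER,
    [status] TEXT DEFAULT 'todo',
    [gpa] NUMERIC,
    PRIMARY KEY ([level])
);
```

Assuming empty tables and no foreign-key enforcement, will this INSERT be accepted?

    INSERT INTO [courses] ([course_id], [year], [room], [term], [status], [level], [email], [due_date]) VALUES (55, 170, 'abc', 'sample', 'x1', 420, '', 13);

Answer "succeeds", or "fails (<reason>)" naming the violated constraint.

The value '' for email violates CHECK (email <> '').

fails (CHECK on email)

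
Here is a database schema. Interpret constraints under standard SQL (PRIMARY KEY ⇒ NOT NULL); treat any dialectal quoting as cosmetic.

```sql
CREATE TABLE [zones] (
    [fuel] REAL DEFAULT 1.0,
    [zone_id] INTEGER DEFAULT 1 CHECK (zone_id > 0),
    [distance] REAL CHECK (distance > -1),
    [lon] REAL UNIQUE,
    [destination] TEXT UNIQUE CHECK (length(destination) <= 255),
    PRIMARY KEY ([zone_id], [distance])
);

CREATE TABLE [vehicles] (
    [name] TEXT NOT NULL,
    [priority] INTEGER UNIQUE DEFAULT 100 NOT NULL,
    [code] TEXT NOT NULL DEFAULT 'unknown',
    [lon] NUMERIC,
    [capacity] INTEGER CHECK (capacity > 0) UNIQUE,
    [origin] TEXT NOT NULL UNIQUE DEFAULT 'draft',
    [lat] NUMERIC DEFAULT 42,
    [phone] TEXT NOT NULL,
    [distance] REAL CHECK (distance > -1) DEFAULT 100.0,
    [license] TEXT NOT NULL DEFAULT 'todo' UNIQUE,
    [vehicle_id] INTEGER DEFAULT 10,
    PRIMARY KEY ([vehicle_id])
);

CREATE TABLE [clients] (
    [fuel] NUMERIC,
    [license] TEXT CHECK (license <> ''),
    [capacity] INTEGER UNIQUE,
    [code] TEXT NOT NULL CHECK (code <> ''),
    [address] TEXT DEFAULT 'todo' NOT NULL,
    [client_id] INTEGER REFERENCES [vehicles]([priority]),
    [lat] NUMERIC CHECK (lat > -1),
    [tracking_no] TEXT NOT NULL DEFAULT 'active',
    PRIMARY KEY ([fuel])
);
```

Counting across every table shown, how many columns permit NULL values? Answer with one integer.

zones: 3 nullable (fuel, lon, destination — PK (zone_id, distance) and explicit NOT NULL columns excluded).
vehicles: 4 nullable (lon, capacity, lat, distance — PK (vehicle_id) and explicit NOT NULL columns excluded).
clients: 4 nullable (license, capacity, client_id, lat — PK (fuel) and explicit NOT NULL columns excluded).
Total: 3 + 4 + 4 = 11.

11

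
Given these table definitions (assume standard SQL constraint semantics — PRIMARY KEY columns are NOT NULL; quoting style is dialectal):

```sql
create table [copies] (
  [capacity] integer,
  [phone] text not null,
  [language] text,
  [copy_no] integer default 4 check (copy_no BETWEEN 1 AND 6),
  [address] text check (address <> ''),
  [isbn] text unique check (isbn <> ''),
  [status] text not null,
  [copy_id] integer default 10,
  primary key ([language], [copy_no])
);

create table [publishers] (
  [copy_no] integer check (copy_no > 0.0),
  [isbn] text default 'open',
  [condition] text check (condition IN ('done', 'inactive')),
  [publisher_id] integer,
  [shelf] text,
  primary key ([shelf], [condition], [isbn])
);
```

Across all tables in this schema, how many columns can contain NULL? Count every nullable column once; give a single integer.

copies: 4 nullable (capacity, address, isbn, copy_id — PK (language, copy_no) and explicit NOT NULL columns excluded).
publishers: 2 nullable (copy_no, publisher_id — PK (shelf, condition, isbn) and explicit NOT NULL columns excluded).
Total: 4 + 2 = 6.

6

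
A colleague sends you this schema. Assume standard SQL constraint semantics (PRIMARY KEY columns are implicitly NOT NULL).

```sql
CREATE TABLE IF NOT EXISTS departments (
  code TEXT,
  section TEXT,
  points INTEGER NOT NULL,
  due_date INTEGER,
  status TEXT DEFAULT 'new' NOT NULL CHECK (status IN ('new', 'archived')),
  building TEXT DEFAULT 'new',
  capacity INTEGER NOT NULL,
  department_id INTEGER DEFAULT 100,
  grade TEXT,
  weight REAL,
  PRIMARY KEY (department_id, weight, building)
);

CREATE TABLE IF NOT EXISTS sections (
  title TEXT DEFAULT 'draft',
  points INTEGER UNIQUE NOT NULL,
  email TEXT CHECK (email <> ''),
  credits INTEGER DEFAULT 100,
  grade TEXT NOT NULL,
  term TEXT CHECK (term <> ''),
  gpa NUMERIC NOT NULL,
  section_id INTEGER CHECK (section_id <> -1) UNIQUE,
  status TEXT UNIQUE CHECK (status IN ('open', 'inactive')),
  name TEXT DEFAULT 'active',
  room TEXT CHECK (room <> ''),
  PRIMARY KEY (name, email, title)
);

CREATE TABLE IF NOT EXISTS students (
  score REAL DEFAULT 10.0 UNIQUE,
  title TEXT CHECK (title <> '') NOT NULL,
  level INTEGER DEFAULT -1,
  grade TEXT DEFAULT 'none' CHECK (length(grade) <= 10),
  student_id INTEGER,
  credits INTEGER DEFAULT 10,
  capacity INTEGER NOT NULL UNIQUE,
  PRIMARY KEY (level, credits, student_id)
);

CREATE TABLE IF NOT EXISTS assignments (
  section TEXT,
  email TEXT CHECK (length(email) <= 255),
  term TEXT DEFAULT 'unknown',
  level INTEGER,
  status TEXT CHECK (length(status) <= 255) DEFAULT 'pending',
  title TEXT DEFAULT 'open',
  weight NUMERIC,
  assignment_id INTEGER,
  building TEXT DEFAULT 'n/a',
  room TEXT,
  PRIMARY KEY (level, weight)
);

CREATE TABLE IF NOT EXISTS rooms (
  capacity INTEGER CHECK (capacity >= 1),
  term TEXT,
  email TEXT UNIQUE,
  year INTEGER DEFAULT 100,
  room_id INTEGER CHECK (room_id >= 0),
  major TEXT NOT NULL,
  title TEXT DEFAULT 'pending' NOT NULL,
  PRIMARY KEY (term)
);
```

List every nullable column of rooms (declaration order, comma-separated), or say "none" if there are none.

capacity, email, year, room_id

- capacity: CHECK does not forbid NULL (a CHECK constraint passes when its expression is NULL) → nullable.
- term: part of the PRIMARY KEY, which implies NOT NULL → not nullable.
- email: UNIQUE does not imply NOT NULL → nullable.
- year: DEFAULT only fills an omitted column; an explicit NULL is still allowed → nullable.
- room_id: CHECK does not forbid NULL (a CHECK constraint passes when its expression is NULL) → nullable.
- major: declared NOT NULL → not nullable.
- title: declared NOT NULL → not nullable.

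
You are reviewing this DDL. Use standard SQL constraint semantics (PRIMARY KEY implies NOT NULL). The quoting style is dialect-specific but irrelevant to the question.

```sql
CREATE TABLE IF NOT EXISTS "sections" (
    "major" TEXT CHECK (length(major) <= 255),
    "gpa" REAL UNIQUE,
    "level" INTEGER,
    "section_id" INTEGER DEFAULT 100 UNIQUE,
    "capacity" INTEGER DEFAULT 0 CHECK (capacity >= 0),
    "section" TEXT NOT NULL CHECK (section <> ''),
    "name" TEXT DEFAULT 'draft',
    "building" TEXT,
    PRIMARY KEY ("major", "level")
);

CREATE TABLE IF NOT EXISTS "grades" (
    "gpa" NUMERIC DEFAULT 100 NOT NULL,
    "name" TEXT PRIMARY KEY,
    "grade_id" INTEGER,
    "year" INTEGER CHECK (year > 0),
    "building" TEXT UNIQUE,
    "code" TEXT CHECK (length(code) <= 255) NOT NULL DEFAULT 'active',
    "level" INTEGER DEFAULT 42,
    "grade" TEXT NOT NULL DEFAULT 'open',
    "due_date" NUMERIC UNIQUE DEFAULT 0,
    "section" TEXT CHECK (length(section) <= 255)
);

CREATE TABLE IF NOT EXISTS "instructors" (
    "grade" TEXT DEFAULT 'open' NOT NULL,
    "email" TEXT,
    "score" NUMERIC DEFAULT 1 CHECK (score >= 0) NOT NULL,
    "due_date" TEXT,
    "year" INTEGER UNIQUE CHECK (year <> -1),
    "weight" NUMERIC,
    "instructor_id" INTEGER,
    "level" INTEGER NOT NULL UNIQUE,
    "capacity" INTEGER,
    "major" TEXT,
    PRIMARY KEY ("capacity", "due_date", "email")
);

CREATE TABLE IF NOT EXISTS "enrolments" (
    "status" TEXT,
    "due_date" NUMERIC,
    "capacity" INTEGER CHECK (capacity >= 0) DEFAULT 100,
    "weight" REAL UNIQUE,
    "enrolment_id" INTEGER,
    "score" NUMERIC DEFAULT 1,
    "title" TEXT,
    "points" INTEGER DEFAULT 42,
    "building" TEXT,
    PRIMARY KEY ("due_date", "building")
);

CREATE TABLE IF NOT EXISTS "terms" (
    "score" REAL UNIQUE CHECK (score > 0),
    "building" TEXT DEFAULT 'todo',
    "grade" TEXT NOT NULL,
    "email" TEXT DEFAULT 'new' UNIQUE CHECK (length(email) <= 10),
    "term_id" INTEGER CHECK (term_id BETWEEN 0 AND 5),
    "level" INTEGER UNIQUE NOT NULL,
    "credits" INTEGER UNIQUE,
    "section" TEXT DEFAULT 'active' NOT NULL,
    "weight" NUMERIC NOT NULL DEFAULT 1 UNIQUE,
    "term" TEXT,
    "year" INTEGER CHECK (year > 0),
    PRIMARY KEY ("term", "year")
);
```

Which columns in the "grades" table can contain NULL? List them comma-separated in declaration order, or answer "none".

grade_id, year, building, level, due_date, section

- gpa: declared NOT NULL → not nullable.
- name: part of the PRIMARY KEY, which implies NOT NULL → not nullable.
- grade_id: no NOT NULL constraint applies → nullable.
- year: CHECK does not forbid NULL (a CHECK constraint passes when its expression is NULL) → nullable.
- building: UNIQUE does not imply NOT NULL → nullable.
- code: declared NOT NULL → not nullable.
- level: DEFAULT only fills an omitted column; an explicit NULL is still allowed → nullable.
- grade: declared NOT NULL → not nullable.
- due_date: UNIQUE does not imply NOT NULL → nullable.
- section: CHECK does not forbid NULL (a CHECK constraint passes when its expression is NULL) → nullable.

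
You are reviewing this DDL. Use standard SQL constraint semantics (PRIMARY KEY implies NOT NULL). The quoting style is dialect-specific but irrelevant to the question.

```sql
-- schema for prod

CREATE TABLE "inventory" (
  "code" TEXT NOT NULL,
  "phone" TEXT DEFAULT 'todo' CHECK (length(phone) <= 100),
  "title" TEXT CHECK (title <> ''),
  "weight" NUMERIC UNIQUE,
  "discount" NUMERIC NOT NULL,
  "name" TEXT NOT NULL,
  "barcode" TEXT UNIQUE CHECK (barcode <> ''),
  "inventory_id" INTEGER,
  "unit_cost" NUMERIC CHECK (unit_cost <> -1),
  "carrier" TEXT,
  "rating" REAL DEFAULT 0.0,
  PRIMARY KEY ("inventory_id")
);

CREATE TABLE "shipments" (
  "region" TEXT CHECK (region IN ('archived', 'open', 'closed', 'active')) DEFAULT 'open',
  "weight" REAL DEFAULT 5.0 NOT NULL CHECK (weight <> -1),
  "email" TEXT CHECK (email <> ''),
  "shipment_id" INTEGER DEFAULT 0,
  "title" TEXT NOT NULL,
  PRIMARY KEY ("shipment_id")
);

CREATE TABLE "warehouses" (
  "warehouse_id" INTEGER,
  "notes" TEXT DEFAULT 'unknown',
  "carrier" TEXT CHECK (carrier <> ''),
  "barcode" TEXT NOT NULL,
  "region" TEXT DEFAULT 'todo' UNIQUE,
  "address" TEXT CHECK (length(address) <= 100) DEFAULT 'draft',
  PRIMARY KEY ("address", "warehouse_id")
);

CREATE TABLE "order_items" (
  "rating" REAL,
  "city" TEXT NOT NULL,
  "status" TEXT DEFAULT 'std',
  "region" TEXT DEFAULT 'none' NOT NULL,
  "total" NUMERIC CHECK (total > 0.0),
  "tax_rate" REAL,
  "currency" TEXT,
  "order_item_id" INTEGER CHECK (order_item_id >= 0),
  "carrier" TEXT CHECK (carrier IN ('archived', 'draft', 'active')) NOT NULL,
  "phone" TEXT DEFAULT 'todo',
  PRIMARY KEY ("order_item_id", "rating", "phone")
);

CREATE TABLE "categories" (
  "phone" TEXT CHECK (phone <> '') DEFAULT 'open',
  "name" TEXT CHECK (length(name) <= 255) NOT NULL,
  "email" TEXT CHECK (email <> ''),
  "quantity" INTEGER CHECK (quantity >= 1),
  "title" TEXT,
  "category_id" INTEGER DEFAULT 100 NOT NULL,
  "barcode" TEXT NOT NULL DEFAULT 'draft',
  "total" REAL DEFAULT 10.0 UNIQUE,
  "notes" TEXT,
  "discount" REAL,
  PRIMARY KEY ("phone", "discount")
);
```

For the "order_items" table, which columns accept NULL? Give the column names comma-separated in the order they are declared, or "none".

status, total, tax_rate, currency

- rating: part of the PRIMARY KEY, which implies NOT NULL → not nullable.
- city: declared NOT NULL → not nullable.
- status: DEFAULT only fills an omitted column; an explicit NULL is still allowed → nullable.
- region: declared NOT NULL → not nullable.
- total: CHECK does not forbid NULL (a CHECK constraint passes when its expression is NULL) → nullable.
- tax_rate: no NOT NULL constraint applies → nullable.
- currency: no NOT NULL constraint applies → nullable.
- order_item_id: part of the PRIMARY KEY, which implies NOT NULL → not nullable.
- carrier: declared NOT NULL → not nullable.
- phone: part of the PRIMARY KEY, which implies NOT NULL → not nullable.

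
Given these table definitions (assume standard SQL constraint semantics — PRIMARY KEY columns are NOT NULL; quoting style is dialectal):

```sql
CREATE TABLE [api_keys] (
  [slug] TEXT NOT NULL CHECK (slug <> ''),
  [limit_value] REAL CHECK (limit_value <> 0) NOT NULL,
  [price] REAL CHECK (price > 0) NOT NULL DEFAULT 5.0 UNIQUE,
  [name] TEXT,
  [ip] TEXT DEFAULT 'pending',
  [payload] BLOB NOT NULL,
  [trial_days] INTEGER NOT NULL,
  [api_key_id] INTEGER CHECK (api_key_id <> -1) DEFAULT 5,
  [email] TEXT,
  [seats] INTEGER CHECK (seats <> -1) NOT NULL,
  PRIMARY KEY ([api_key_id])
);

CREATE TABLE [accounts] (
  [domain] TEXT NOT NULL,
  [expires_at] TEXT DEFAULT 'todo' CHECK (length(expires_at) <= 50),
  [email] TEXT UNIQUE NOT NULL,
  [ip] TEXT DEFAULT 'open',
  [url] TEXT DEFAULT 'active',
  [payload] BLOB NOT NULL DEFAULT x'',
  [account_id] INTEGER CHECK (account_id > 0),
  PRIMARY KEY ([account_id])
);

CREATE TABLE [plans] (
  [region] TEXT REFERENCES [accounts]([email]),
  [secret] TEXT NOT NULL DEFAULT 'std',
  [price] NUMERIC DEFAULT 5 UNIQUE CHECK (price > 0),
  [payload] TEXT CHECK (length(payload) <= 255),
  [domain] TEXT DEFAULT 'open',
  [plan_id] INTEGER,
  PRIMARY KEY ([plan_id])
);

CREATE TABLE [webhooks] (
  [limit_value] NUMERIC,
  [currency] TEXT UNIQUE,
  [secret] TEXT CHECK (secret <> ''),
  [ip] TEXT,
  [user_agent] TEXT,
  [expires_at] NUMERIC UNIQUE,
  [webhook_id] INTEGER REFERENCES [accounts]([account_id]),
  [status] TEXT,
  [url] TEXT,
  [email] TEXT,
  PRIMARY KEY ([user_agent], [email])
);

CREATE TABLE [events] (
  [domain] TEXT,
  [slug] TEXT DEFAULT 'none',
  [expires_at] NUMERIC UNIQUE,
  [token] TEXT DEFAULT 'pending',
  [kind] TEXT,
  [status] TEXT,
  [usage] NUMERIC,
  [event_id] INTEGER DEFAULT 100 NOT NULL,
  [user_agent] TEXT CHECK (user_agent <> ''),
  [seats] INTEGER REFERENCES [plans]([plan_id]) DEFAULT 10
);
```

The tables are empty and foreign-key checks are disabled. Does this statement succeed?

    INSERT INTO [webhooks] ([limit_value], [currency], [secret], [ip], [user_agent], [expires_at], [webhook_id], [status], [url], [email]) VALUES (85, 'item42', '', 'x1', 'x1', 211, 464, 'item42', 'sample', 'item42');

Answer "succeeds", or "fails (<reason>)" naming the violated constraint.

fails (CHECK on secret)

The value '' for secret violates CHECK (secret <> '').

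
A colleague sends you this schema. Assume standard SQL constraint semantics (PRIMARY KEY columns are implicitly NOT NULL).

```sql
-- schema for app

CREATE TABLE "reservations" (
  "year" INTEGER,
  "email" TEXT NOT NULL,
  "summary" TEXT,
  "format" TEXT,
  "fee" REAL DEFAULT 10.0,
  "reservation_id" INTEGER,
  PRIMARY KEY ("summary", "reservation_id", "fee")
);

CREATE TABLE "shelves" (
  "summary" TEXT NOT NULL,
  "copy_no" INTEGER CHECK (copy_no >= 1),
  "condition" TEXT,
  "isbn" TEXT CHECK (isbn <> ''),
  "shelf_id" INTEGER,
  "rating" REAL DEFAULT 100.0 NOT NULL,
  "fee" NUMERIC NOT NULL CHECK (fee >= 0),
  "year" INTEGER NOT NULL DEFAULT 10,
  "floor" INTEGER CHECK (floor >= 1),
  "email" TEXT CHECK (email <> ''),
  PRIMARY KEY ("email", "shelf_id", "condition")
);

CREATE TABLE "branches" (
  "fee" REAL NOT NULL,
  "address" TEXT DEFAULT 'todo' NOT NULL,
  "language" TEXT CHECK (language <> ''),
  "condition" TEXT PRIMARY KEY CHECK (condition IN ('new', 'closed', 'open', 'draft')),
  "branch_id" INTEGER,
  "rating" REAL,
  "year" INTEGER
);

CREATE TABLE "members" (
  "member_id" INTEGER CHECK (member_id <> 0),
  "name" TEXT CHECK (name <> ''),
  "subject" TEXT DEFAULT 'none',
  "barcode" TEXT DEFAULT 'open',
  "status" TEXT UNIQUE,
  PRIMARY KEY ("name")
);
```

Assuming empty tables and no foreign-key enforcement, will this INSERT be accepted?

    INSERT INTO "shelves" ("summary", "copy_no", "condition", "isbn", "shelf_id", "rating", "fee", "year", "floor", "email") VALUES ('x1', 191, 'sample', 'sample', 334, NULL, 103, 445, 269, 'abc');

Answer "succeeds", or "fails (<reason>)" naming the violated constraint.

fails (NOT NULL on rating)

rating is explicitly set to NULL, but rating is declared NOT NULL.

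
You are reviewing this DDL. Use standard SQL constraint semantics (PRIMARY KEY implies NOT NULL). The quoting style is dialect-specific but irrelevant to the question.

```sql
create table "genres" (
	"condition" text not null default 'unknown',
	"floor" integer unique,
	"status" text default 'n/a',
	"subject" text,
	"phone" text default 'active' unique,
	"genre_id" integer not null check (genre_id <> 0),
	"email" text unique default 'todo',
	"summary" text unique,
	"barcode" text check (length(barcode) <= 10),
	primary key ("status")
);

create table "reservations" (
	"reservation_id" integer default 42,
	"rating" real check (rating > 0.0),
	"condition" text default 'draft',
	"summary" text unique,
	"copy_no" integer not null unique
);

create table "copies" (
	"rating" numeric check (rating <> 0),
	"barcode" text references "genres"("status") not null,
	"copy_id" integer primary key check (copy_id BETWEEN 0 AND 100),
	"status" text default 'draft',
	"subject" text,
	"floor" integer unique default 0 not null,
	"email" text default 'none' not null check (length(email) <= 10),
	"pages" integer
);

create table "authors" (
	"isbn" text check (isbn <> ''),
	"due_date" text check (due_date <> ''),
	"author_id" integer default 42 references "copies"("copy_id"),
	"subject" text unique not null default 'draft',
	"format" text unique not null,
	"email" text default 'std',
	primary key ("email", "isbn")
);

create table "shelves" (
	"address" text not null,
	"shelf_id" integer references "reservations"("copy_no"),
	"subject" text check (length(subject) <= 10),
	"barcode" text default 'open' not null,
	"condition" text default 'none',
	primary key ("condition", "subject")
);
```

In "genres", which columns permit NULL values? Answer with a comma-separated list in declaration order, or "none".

- condition: declared NOT NULL → not nullable.
- floor: UNIQUE does not imply NOT NULL → nullable.
- status: part of the PRIMARY KEY, which implies NOT NULL → not nullable.
- subject: no NOT NULL constraint applies → nullable.
- phone: UNIQUE does not imply NOT NULL → nullable.
- genre_id: declared NOT NULL → not nullable.
- email: UNIQUE does not imply NOT NULL → nullable.
- summary: UNIQUE does not imply NOT NULL → nullable.
- barcode: CHECK does not forbid NULL (a CHECK constraint passes when its expression is NULL) → nullable.

floor, subject, phone, email, summary, barcode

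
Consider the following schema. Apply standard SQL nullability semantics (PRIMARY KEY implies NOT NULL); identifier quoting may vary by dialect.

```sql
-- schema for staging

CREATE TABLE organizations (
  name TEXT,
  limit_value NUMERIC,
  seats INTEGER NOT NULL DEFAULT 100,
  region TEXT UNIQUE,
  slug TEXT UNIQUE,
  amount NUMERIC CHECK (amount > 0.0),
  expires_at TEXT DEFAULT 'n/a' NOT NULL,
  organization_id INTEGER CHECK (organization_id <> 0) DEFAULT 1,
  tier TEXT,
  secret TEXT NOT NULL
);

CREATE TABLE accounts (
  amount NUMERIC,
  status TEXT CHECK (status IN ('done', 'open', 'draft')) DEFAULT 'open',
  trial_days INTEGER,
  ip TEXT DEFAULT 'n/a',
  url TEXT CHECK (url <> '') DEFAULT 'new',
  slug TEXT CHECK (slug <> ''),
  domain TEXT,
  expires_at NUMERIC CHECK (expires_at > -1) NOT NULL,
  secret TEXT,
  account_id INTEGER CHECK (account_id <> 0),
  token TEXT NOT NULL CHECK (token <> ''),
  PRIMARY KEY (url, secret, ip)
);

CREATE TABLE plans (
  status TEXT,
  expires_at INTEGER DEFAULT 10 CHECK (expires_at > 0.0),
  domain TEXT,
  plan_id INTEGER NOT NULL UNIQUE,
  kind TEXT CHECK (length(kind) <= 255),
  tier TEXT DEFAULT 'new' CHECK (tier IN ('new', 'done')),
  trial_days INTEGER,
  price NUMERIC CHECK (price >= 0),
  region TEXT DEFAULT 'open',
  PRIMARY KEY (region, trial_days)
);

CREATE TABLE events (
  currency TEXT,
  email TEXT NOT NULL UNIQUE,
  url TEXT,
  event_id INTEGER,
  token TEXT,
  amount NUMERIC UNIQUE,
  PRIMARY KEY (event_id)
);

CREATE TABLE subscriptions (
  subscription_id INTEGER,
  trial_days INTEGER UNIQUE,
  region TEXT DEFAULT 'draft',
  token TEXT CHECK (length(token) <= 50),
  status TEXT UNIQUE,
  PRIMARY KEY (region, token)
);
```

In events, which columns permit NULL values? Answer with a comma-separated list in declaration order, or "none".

- currency: no NOT NULL constraint applies → nullable.
- email: declared NOT NULL → not nullable.
- url: no NOT NULL constraint applies → nullable.
- event_id: part of the PRIMARY KEY, which implies NOT NULL → not nullable.
- token: no NOT NULL constraint applies → nullable.
- amount: UNIQUE does not imply NOT NULL → nullable.

currency, url, token, amount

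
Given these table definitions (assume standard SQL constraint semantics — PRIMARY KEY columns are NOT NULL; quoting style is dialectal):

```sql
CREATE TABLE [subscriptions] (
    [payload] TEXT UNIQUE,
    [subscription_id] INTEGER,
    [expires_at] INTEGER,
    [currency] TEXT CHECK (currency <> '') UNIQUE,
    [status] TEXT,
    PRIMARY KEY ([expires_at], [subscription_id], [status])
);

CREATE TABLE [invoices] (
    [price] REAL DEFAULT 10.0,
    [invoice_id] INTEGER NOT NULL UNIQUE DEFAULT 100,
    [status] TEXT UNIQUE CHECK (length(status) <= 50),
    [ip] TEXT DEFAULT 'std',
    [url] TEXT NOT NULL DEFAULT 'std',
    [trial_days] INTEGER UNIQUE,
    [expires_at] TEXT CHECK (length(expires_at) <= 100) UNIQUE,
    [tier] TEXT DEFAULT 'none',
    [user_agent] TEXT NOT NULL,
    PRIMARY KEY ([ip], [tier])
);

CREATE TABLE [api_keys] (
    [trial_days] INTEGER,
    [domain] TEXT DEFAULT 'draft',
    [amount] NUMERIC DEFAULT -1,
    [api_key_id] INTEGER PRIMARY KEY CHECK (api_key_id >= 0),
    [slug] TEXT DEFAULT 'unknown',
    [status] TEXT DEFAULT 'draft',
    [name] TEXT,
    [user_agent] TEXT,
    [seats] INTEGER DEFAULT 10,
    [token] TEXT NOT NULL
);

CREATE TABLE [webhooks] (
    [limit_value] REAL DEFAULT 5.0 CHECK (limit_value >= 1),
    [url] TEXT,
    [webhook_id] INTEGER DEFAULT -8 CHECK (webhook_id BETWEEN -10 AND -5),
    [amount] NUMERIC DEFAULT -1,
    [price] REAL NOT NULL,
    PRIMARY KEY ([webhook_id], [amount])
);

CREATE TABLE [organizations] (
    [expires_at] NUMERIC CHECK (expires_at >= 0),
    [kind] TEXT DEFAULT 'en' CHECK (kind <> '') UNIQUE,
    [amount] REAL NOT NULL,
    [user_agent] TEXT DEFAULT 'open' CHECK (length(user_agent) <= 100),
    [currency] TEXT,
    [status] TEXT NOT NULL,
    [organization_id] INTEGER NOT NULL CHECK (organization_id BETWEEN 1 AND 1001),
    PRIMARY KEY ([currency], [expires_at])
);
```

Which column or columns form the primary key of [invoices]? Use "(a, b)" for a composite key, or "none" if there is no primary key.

A table-level PRIMARY KEY clause names 2 columns: ip, tier.
This is a composite key — the combination is unique, not each column individually.

(ip, tier)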